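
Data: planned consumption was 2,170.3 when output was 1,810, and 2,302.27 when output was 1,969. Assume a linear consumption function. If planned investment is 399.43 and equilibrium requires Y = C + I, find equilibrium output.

MPC = (2302.27 − 2170.3)/(1969 − 1810) = 131.97/159 = 0.83
a = 2170.3 − 0.83(1810) = 668
Equilibrium: Y = 668 + 0.83Y + 399.43
0.17Y = 1067.43, so Y = 1067.43/0.17 = 6279

Y = 6279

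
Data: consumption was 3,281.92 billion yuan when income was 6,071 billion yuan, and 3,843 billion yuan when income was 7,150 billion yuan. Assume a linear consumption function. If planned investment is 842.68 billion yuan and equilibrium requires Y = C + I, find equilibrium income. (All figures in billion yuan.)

MPC = (3843 − 3281.92)/(7150 − 6071) = 561.08/1079 = 0.52
a = 3281.92 − 0.52(6071) = 125
Equilibrium: Y = 125 + 0.52Y + 842.68
0.48Y = 967.68, so Y = 967.68/0.48 = 2016

Y = 2016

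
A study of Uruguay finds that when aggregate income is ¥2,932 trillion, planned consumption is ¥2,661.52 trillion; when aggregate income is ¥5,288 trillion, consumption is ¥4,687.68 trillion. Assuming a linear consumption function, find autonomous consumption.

MPC = ΔC/ΔY = (4687.68 − 2661.52)/(5288 − 2932) = 2026.16/2356 = 0.86
a = C − MPC·Y = 2661.52 − 0.86(2932) = 2661.52 − 2521.52 = 140

a = 140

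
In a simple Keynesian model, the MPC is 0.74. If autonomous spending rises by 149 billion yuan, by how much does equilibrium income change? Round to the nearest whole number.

ΔY ≈ 573

The multiplier is 1/(1 − MPC) = 1/0.26.
ΔY = 149/0.26 = 573.08 ≈ 573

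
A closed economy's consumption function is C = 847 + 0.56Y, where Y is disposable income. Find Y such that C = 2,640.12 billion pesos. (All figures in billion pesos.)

Y = 3202

847 + 0.56Y = 2640.12
0.56Y = 1793.12, so Y = 1793.12/0.56 = 3202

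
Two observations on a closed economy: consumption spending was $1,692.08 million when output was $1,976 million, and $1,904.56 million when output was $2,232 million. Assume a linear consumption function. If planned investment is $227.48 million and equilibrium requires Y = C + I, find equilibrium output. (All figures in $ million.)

Y = 1644

MPC = (1904.56 − 1692.08)/(2232 − 1976) = 212.48/256 = 0.83
a = 1692.08 − 0.83(1976) = 52
Equilibrium: Y = 52 + 0.83Y + 227.48
0.17Y = 279.48, so Y = 279.48/0.17 = 1644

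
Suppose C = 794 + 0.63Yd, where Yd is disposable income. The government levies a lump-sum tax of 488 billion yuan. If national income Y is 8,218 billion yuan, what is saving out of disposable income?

Yd = Y − T = 8218 − 488 = 7730
C = 794 + 0.63(7730) = 794 + 4869.9 = 5663.9
S = Yd − C = 7730 − 5663.9 = 2066.1

S = 2066.1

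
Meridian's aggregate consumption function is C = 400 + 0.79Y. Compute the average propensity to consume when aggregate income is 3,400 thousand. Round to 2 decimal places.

C = 400 + 0.79(3400) = 3086
APC = C/Y = 3086/3400 = 0.91

APC = 0.91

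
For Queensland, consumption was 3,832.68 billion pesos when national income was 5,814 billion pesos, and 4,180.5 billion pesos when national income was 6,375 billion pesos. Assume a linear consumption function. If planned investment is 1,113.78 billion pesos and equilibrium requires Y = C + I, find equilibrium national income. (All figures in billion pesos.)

MPC = (4180.5 − 3832.68)/(6375 − 5814) = 347.82/561 = 0.62
a = 3832.68 − 0.62(5814) = 228
Equilibrium: Y = 228 + 0.62Y + 1113.78
0.38Y = 1341.78, so Y = 1341.78/0.38 = 3531

Y = 3531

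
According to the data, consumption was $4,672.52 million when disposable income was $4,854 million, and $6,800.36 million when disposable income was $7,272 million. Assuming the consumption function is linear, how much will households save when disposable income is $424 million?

S = -350.12

MPC = (6800.36 − 4672.52)/(7272 − 4854) = 2127.84/2418 = 0.88
a = 4672.52 − 0.88(4854) = 4672.52 − 4271.52 = 401
C = 401 + 0.88(424) = 774.12
S = 424 − 774.12 = -350.12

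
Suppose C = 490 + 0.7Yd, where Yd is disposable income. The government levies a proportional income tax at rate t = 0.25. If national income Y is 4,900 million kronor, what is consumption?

C = 3062.5

Yd = (1 − 0.25)(4900) = 0.75(4900) = 3675
C = 490 + 0.7(3675) = 490 + 2572.5 = 3062.5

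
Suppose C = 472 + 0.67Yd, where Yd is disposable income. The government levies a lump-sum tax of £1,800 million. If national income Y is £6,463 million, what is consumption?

Yd = Y − T = 6463 − 1800 = 4663
C = 472 + 0.67(4663) = 472 + 3124.21 = 3596.21

C = 3596.21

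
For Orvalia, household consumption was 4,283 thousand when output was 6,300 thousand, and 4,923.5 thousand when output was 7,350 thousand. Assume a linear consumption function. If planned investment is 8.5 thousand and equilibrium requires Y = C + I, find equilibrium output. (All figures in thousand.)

MPC = (4923.5 − 4283)/(7350 − 6300) = 640.5/1050 = 0.61
a = 4283 − 0.61(6300) = 440
Equilibrium: Y = 440 + 0.61Y + 8.5
0.39Y = 448.5, so Y = 448.5/0.39 = 1150

Y = 1150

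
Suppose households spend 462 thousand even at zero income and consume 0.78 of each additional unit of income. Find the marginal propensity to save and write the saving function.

MPS = 0.22; S = -462 + 0.22Y

MPS = 1 − MPC = 1 − 0.78 = 0.22
S = Y − C = -462 + 0.22Y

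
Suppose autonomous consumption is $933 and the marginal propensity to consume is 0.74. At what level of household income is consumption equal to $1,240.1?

933 + 0.74Y = 1240.1
0.74Y = 307.1, so Y = 307.1/0.74 = 415

Y = 415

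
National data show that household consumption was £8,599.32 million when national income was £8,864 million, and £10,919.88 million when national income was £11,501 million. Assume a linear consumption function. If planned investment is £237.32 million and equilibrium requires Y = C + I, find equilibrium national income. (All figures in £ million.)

Y = 8636

MPC = (10919.88 − 8599.32)/(11501 − 8864) = 2320.56/2637 = 0.88
a = 8599.32 − 0.88(8864) = 799
Equilibrium: Y = 799 + 0.88Y + 237.32
0.12Y = 1036.32, so Y = 1036.32/0.12 = 8636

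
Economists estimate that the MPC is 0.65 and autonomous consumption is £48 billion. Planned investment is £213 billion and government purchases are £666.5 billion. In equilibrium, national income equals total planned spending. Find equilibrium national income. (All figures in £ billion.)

Y = C + I + G = 48 + 0.65Y + 213 + 666.5
Y − 0.65Y = 927.5
0.35Y = 927.5, so Y = 927.5/0.35 = 2650

Y = 2650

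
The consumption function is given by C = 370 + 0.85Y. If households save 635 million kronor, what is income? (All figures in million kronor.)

Y = 6700

S = Y − C = -370 + 0.15Y
-370 + 0.15Y = 635, so 0.15Y = 1005 and Y = 6700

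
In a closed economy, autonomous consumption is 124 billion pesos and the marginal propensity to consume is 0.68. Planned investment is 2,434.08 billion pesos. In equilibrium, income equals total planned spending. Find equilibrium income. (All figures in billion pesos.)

Y = 7994

Y = C + I = 124 + 0.68Y + 2434.08
Y − 0.68Y = 2558.08
0.32Y = 2558.08, so Y = 2558.08/0.32 = 7994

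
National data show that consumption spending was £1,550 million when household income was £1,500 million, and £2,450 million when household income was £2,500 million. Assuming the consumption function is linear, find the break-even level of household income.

Y = 2000

MPC = (2450 − 1550)/(2500 − 1500) = 900/1000 = 0.9
a = 1550 − 0.9(1500) = 1550 − 1350 = 200
Break-even: Y = a/(1−MPC) = 200/0.1 = 2000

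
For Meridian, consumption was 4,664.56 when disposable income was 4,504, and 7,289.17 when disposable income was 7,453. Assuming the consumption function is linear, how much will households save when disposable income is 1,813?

MPC = (7289.17 − 4664.56)/(7453 − 4504) = 2624.61/2949 = 0.89
a = 4664.56 − 0.89(4504) = 4664.56 − 4008.56 = 656
C = 656 + 0.89(1813) = 2269.57
S = 1813 − 2269.57 = -456.57

S = -456.57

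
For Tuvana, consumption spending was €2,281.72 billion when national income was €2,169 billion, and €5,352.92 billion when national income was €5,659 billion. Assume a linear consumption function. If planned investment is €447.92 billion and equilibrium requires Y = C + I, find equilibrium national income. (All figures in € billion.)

MPC = (5352.92 − 2281.72)/(5659 − 2169) = 3071.2/3490 = 0.88
a = 2281.72 − 0.88(2169) = 373
Equilibrium: Y = 373 + 0.88Y + 447.92
0.12Y = 820.92, so Y = 820.92/0.12 = 6841

Y = 6841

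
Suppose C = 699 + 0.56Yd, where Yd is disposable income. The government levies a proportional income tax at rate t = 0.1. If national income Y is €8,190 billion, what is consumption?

Yd = (1 − 0.1)(8190) = 0.9(8190) = 7371
C = 699 + 0.56(7371) = 699 + 4127.76 = 4826.76

C = 4826.76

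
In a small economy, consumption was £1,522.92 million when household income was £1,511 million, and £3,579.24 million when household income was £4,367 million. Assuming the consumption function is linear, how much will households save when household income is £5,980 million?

S = 1239.4

MPC = (3579.24 − 1522.92)/(4367 − 1511) = 2056.32/2856 = 0.72
a = 1522.92 − 0.72(1511) = 1522.92 − 1087.92 = 435
C = 435 + 0.72(5980) = 4740.6
S = 5980 − 4740.6 = 1239.4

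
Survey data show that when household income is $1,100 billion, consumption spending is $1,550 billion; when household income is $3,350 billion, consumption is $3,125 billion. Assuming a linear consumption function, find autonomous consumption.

a = 780

MPC = ΔC/ΔY = (3125 − 1550)/(3350 − 1100) = 1575/2250 = 0.7
a = C − MPC·Y = 1550 − 0.7(1100) = 1550 − 770 = 780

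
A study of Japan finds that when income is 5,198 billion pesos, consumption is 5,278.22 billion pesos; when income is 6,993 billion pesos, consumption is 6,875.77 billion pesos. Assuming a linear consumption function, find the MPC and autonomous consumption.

MPC = ΔC/ΔY = (6875.77 − 5278.22)/(6993 − 5198) = 1597.55/1795 = 0.89
a = C − MPC·Y = 5278.22 − 0.89(5198) = 5278.22 − 4626.22 = 652

MPC = 0.89; a = 652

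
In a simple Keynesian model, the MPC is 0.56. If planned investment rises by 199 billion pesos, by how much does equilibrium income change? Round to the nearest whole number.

The multiplier is 1/(1 − MPC) = 1/0.44.
ΔY = 199/0.44 = 452.27 ≈ 452

ΔY ≈ 452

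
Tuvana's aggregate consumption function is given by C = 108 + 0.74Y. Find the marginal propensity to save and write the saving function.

MPS = 1 − MPC = 1 − 0.74 = 0.26
S = Y − C = -108 + 0.26Y

MPS = 0.26; S = -108 + 0.26Y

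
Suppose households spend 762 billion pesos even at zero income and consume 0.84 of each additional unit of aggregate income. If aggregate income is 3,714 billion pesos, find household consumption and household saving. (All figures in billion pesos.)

C = 3881.76; S = -167.76

C = 762 + 0.84(3714) = 762 + 3119.76 = 3881.76
S = Y − C = 3714 − 3881.76 = -167.76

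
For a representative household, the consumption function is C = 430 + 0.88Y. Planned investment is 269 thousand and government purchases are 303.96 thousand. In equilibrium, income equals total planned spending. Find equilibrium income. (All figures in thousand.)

Y = C + I + G = 430 + 0.88Y + 269 + 303.96
Y − 0.88Y = 1002.96
0.12Y = 1002.96, so Y = 1002.96/0.12 = 8358

Y = 8358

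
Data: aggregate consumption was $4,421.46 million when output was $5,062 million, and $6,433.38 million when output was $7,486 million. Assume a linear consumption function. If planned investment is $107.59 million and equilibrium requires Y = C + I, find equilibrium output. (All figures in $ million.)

MPC = (6433.38 − 4421.46)/(7486 − 5062) = 2011.92/2424 = 0.83
a = 4421.46 − 0.83(5062) = 220
Equilibrium: Y = 220 + 0.83Y + 107.59
0.17Y = 327.59, so Y = 327.59/0.17 = 1927

Y = 1927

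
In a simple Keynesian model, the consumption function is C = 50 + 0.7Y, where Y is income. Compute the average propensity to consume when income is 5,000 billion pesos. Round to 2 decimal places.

C = 50 + 0.7(5000) = 3550
APC = C/Y = 3550/5000 = 0.71

APC = 0.71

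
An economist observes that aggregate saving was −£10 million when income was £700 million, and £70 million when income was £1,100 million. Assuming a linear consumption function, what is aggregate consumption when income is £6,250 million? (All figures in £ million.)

C = 5150

MPS = ΔS/ΔY = (70 − (-10))/(1100 − 700) = 80/400 = 0.2
MPC = 1 − MPS = 0.8
Autonomous saving = -10 − 0.2(700) = -150, so a = 150
C = 150 + 0.8(6250) = 150 + 5000 = 5150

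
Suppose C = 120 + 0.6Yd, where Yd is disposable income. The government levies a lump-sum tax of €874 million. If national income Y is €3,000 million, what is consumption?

C = 1395.6

Yd = Y − T = 3000 − 874 = 2126
C = 120 + 0.6(2126) = 120 + 1275.6 = 1395.6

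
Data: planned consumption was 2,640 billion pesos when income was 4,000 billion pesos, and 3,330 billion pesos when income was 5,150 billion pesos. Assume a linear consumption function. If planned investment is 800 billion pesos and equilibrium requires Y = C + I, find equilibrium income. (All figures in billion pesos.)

MPC = (3330 − 2640)/(5150 − 4000) = 690/1150 = 0.6
a = 2640 − 0.6(4000) = 240
Equilibrium: Y = 240 + 0.6Y + 800
0.4Y = 1040, so Y = 1040/0.4 = 2600

Y = 2600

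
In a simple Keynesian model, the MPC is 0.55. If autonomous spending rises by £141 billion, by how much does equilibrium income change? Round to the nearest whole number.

ΔY ≈ 313

The multiplier is 1/(1 − MPC) = 1/0.45.
ΔY = 141/0.45 = 313.33 ≈ 313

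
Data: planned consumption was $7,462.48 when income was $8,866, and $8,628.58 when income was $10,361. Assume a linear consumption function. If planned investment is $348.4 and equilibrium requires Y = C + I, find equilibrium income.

Y = 4070

MPC = (8628.58 − 7462.48)/(10361 − 8866) = 1166.1/1495 = 0.78
a = 7462.48 − 0.78(8866) = 547
Equilibrium: Y = 547 + 0.78Y + 348.4
0.22Y = 895.4, so Y = 895.4/0.22 = 4070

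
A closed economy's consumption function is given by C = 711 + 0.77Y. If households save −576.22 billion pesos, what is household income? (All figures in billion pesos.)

Y = 586

S = Y − C = -711 + 0.23Y
-711 + 0.23Y = -576.22, so 0.23Y = 134.78 and Y = 586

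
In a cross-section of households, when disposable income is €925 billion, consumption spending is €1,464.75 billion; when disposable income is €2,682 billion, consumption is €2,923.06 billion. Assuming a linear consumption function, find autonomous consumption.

MPC = ΔC/ΔY = (2923.06 − 1464.75)/(2682 − 925) = 1458.31/1757 = 0.83
a = C − MPC·Y = 1464.75 − 0.83(925) = 1464.75 − 767.75 = 697

a = 697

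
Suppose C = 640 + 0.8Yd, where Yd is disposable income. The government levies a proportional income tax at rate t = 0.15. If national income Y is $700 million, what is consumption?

Yd = (1 − 0.15)(700) = 0.85(700) = 595
C = 640 + 0.8(595) = 640 + 476 = 1116

C = 1116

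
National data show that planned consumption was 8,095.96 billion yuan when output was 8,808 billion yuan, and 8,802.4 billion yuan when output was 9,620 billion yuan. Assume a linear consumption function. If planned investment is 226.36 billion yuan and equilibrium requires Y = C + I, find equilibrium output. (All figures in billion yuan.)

Y = 5072

MPC = (8802.4 − 8095.96)/(9620 − 8808) = 706.44/812 = 0.87
a = 8095.96 − 0.87(8808) = 433
Equilibrium: Y = 433 + 0.87Y + 226.36
0.13Y = 659.36, so Y = 659.36/0.13 = 5072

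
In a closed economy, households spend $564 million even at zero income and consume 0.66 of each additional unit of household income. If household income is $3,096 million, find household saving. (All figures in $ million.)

C = 564 + 0.66(3096) = 564 + 2043.36 = 2607.36
S = Y − C = 3096 − 2607.36 = 488.64

S = 488.64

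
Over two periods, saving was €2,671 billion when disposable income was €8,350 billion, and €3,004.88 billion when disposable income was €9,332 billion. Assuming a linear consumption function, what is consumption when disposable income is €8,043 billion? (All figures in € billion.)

C = 5476.38

MPS = ΔS/ΔY = (3004.88 − 2671)/(9332 − 8350) = 333.88/982 = 0.34
MPC = 1 − MPS = 0.66
Autonomous saving = 2671 − 0.34(8350) = -168, so a = 168
C = 168 + 0.66(8043) = 168 + 5308.38 = 5476.38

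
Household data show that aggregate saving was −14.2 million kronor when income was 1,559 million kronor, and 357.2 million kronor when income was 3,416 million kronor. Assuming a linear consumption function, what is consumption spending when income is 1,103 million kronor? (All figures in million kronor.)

MPS = ΔS/ΔY = (357.2 − (-14.2))/(3416 − 1559) = 371.4/1857 = 0.2
MPC = 1 − MPS = 0.8
Autonomous saving = -14.2 − 0.2(1559) = -326, so a = 326
C = 326 + 0.8(1103) = 326 + 882.4 = 1208.4

C = 1208.4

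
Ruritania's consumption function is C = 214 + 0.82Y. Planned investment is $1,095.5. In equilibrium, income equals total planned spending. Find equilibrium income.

Y = 7275

Y = C + I = 214 + 0.82Y + 1095.5
Y − 0.82Y = 1309.5
0.18Y = 1309.5, so Y = 1309.5/0.18 = 7275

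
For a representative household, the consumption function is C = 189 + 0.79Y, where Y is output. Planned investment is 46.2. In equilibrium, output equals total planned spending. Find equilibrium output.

Y = 1120

Y = C + I = 189 + 0.79Y + 46.2
Y − 0.79Y = 235.2
0.21Y = 235.2, so Y = 235.2/0.21 = 1120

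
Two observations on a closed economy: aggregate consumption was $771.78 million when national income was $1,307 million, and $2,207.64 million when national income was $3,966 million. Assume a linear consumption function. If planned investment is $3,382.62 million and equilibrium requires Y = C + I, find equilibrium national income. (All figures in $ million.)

Y = 7497

MPC = (2207.64 − 771.78)/(3966 − 1307) = 1435.86/2659 = 0.54
a = 771.78 − 0.54(1307) = 66
Equilibrium: Y = 66 + 0.54Y + 3382.62
0.46Y = 3448.62, so Y = 3448.62/0.46 = 7497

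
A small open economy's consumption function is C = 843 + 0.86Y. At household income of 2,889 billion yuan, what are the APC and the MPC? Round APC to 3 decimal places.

MPC = 0.86 (the slope of the consumption function)
C = 843 + 0.86(2889) = 3327.54, so APC = 3327.54/2889 = 1.152

APC = 1.152; MPC = 0.86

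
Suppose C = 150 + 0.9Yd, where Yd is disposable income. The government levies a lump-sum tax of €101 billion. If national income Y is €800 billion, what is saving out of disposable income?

S = -80.1

Yd = Y − T = 800 − 101 = 699
C = 150 + 0.9(699) = 150 + 629.1 = 779.1
S = Yd − C = 699 − 779.1 = -80.1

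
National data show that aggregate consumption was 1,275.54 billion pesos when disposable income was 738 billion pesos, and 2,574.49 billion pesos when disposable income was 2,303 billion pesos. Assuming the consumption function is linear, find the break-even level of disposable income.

Y = 3900

MPC = (2574.49 − 1275.54)/(2303 − 738) = 1298.95/1565 = 0.83
a = 1275.54 − 0.83(738) = 1275.54 − 612.54 = 663
Break-even: Y = a/(1−MPC) = 663/0.17 = 3900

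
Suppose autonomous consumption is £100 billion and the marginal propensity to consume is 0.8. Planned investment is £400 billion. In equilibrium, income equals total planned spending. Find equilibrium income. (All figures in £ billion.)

Y = C + I = 100 + 0.8Y + 400
Y − 0.8Y = 500
0.2Y = 500, so Y = 500/0.2 = 2500

Y = 2500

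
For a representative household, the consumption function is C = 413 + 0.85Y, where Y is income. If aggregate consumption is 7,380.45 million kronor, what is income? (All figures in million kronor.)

Y = 8197

413 + 0.85Y = 7380.45
0.85Y = 6967.45, so Y = 6967.45/0.85 = 8197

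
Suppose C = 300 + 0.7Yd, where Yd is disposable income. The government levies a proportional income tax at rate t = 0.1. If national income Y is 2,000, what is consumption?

C = 1560

Yd = (1 − 0.1)(2000) = 0.9(2000) = 1800
C = 300 + 0.7(1800) = 300 + 1260 = 1560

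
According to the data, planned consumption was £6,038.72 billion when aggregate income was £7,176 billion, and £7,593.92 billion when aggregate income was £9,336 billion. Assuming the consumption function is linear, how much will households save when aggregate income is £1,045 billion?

S = -579.4

MPC = (7593.92 − 6038.72)/(9336 − 7176) = 1555.2/2160 = 0.72
a = 6038.72 − 0.72(7176) = 6038.72 − 5166.72 = 872
C = 872 + 0.72(1045) = 1624.4
S = 1045 − 1624.4 = -579.4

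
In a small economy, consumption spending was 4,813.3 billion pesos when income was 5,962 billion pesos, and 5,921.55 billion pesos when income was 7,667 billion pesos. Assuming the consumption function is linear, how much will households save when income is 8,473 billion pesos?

MPC = (5921.55 − 4813.3)/(7667 − 5962) = 1108.25/1705 = 0.65
a = 4813.3 − 0.65(5962) = 4813.3 − 3875.3 = 938
C = 938 + 0.65(8473) = 6445.45
S = 8473 − 6445.45 = 2027.55

S = 2027.55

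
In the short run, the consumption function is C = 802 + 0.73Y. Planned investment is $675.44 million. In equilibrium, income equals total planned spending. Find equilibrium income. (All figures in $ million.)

Y = 5472

Y = C + I = 802 + 0.73Y + 675.44
Y − 0.73Y = 1477.44
0.27Y = 1477.44, so Y = 1477.44/0.27 = 5472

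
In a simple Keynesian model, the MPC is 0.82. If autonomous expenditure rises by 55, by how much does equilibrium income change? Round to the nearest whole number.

The multiplier is 1/(1 − MPC) = 1/0.18.
ΔY = 55/0.18 = 305.56 ≈ 306

ΔY ≈ 306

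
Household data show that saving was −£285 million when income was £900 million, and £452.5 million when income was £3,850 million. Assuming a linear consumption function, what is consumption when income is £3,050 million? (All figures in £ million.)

MPS = ΔS/ΔY = (452.5 − (-285))/(3850 − 900) = 737.5/2950 = 0.25
MPC = 1 − MPS = 0.75
Autonomous saving = -285 − 0.25(900) = -510, so a = 510
C = 510 + 0.75(3050) = 510 + 2287.5 = 2797.5

C = 2797.5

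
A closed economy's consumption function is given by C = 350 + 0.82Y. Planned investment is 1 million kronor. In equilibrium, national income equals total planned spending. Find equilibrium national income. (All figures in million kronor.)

Y = 1950

Y = C + I = 350 + 0.82Y + 1
Y − 0.82Y = 351
0.18Y = 351, so Y = 351/0.18 = 1950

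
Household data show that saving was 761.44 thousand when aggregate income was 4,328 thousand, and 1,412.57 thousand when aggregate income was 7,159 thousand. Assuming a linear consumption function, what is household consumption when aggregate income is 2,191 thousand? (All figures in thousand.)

C = 1921.07

MPS = ΔS/ΔY = (1412.57 − 761.44)/(7159 − 4328) = 651.13/2831 = 0.23
MPC = 1 − MPS = 0.77
Autonomous saving = 761.44 − 0.23(4328) = -234, so a = 234
C = 234 + 0.77(2191) = 234 + 1687.07 = 1921.07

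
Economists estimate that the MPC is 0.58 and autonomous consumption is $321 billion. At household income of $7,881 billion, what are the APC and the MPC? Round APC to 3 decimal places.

APC = 0.621; MPC = 0.58

MPC = 0.58 (the slope of the consumption function)
C = 321 + 0.58(7881) = 4891.98, so APC = 4891.98/7881 = 0.621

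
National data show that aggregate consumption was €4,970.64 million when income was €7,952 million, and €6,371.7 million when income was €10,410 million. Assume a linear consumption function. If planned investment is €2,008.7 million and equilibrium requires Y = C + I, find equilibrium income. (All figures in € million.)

MPC = (6371.7 − 4970.64)/(10410 − 7952) = 1401.06/2458 = 0.57
a = 4970.64 − 0.57(7952) = 438
Equilibrium: Y = 438 + 0.57Y + 2008.7
0.43Y = 2446.7, so Y = 2446.7/0.43 = 5690

Y = 5690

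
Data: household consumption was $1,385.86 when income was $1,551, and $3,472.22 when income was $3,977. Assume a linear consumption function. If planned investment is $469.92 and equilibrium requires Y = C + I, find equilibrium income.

MPC = (3472.22 − 1385.86)/(3977 − 1551) = 2086.36/2426 = 0.86
a = 1385.86 − 0.86(1551) = 52
Equilibrium: Y = 52 + 0.86Y + 469.92
0.14Y = 521.92, so Y = 521.92/0.14 = 3728

Y = 3728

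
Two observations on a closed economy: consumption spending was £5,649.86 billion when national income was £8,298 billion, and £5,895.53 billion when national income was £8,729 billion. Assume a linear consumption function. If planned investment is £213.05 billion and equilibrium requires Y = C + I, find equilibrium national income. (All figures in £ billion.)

Y = 2635

MPC = (5895.53 − 5649.86)/(8729 − 8298) = 245.67/431 = 0.57
a = 5649.86 − 0.57(8298) = 920
Equilibrium: Y = 920 + 0.57Y + 213.05
0.43Y = 1133.05, so Y = 1133.05/0.43 = 2635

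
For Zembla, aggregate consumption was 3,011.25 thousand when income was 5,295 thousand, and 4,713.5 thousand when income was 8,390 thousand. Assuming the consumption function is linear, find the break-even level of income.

Y = 220

MPC = (4713.5 − 3011.25)/(8390 − 5295) = 1702.25/3095 = 0.55
a = 3011.25 − 0.55(5295) = 3011.25 − 2912.25 = 99
Break-even: Y = a/(1−MPC) = 99/0.45 = 220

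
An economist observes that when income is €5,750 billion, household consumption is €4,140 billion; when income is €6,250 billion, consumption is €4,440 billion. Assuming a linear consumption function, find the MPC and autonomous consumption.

MPC = 0.6; a = 690

MPC = ΔC/ΔY = (4440 − 4140)/(6250 − 5750) = 300/500 = 0.6
a = C − MPC·Y = 4140 − 0.6(5750) = 4140 − 3450 = 690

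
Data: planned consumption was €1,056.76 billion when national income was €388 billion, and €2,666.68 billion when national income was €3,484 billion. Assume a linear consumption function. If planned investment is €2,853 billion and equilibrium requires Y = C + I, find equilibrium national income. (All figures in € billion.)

MPC = (2666.68 − 1056.76)/(3484 − 388) = 1609.92/3096 = 0.52
a = 1056.76 − 0.52(388) = 855
Equilibrium: Y = 855 + 0.52Y + 2853
0.48Y = 3708, so Y = 3708/0.48 = 7725

Y = 7725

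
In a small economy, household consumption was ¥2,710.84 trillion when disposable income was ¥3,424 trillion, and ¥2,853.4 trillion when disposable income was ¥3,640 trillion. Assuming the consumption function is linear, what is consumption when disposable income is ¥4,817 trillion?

C = 3630.22

MPC = (2853.4 − 2710.84)/(3640 − 3424) = 142.56/216 = 0.66
a = 2710.84 − 0.66(3424) = 2710.84 − 2259.84 = 451
C = 451 + 0.66(4817) = 451 + 3179.22 = 3630.22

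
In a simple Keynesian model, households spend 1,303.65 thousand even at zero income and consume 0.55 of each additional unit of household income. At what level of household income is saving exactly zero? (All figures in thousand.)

At break-even, C = Y: 1303.65 + 0.55Y = Y
0.45Y = 1303.65, so Y = 1303.65/0.45 = 2897

Y = 2897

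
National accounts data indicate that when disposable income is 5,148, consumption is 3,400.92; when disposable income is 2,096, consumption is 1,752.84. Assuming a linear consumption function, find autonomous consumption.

a = 621

MPC = ΔC/ΔY = (3400.92 − 1752.84)/(5148 − 2096) = 1648.08/3052 = 0.54
a = C − MPC·Y = 1752.84 − 0.54(2096) = 1752.84 − 1131.84 = 621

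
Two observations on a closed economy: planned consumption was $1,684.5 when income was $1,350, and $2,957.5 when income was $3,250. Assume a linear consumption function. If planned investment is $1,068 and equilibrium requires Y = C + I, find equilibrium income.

Y = 5600

MPC = (2957.5 − 1684.5)/(3250 − 1350) = 1273/1900 = 0.67
a = 1684.5 − 0.67(1350) = 780
Equilibrium: Y = 780 + 0.67Y + 1068
0.33Y = 1848, so Y = 1848/0.33 = 5600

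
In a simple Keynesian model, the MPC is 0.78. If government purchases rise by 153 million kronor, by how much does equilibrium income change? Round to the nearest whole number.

ΔY ≈ 695

The multiplier is 1/(1 − MPC) = 1/0.22.
ΔY = 153/0.22 = 695.45 ≈ 695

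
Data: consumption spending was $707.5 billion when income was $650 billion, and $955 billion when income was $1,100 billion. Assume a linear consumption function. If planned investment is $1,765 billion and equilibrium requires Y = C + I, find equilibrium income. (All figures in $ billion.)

Y = 4700

MPC = (955 − 707.5)/(1100 − 650) = 247.5/450 = 0.55
a = 707.5 − 0.55(650) = 350
Equilibrium: Y = 350 + 0.55Y + 1765
0.45Y = 2115, so Y = 2115/0.45 = 4700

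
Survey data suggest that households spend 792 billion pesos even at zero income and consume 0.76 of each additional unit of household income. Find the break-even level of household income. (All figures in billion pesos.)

At break-even, C = Y: 792 + 0.76Y = Y
0.24Y = 792, so Y = 792/0.24 = 3300

Y = 3300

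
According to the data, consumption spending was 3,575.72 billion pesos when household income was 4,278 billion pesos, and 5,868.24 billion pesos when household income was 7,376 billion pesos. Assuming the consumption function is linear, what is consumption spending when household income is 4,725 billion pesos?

C = 3906.5

MPC = (5868.24 − 3575.72)/(7376 − 4278) = 2292.52/3098 = 0.74
a = 3575.72 − 0.74(4278) = 3575.72 − 3165.72 = 410
C = 410 + 0.74(4725) = 410 + 3496.5 = 3906.5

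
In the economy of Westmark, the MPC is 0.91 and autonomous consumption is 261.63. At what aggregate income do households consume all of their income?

At break-even, C = Y: 261.63 + 0.91Y = Y
0.09Y = 261.63, so Y = 261.63/0.09 = 2907

Y = 2907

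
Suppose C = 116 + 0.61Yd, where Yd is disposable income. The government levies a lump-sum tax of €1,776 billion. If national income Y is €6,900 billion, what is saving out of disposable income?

S = 1882.36

Yd = Y − T = 6900 − 1776 = 5124
C = 116 + 0.61(5124) = 116 + 3125.64 = 3241.64
S = Yd − C = 5124 − 3241.64 = 1882.36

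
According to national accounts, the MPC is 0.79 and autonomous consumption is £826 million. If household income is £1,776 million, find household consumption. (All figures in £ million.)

C = 826 + 0.79(1776) = 826 + 1403.04 = 2229.04

C = 2229.04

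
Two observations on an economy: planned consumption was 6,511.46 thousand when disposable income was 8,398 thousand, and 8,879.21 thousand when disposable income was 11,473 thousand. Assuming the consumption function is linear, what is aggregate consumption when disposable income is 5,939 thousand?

MPC = (8879.21 − 6511.46)/(11473 − 8398) = 2367.75/3075 = 0.77
a = 6511.46 − 0.77(8398) = 6511.46 − 6466.46 = 45
C = 45 + 0.77(5939) = 45 + 4573.03 = 4618.03

C = 4618.03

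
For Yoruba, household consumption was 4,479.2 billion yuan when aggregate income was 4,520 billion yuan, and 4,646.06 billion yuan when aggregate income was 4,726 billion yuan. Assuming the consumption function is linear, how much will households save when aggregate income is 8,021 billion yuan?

MPC = (4646.06 − 4479.2)/(4726 − 4520) = 166.86/206 = 0.81
a = 4479.2 − 0.81(4520) = 4479.2 − 3661.2 = 818
C = 818 + 0.81(8021) = 7315.01
S = 8021 − 7315.01 = 705.99

S = 705.99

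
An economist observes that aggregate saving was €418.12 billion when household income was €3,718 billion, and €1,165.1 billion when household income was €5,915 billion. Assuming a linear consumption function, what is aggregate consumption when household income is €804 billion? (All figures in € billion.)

C = 1376.64

MPS = ΔS/ΔY = (1165.1 − 418.12)/(5915 − 3718) = 746.98/2197 = 0.34
MPC = 1 − MPS = 0.66
Autonomous saving = 418.12 − 0.34(3718) = -846, so a = 846
C = 846 + 0.66(804) = 846 + 530.64 = 1376.64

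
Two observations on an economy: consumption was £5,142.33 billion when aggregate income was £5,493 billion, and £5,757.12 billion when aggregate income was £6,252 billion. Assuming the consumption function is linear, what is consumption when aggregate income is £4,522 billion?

MPC = (5757.12 − 5142.33)/(6252 − 5493) = 614.79/759 = 0.81
a = 5142.33 − 0.81(5493) = 5142.33 − 4449.33 = 693
C = 693 + 0.81(4522) = 693 + 3662.82 = 4355.82

C = 4355.82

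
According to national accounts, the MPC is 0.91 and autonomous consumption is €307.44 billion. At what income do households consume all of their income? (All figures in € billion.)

Y = 3416

At break-even, C = Y: 307.44 + 0.91Y = Y
0.09Y = 307.44, so Y = 307.44/0.09 = 3416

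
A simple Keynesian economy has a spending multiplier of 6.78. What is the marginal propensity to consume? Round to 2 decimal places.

MPC = 0.85

k = 1/(1 − MPC), so 1 − MPC = 1/k = 1/6.78 = 0.1475
MPC = 1 − 0.1475 = 0.85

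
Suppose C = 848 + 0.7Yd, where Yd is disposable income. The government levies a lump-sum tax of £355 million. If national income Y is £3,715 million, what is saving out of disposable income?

Yd = Y − T = 3715 − 355 = 3360
C = 848 + 0.7(3360) = 848 + 2352 = 3200
S = Yd − C = 3360 − 3200 = 160

S = 160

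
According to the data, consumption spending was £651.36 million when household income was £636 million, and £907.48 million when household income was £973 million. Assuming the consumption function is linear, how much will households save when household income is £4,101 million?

S = 816.24

MPC = (907.48 − 651.36)/(973 − 636) = 256.12/337 = 0.76
a = 651.36 − 0.76(636) = 651.36 − 483.36 = 168
C = 168 + 0.76(4101) = 3284.76
S = 4101 − 3284.76 = 816.24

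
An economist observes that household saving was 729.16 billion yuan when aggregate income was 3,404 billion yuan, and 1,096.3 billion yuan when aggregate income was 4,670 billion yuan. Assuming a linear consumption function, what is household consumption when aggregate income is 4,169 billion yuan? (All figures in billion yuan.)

C = 3217.99

MPS = ΔS/ΔY = (1096.3 − 729.16)/(4670 − 3404) = 367.14/1266 = 0.29
MPC = 1 − MPS = 0.71
Autonomous saving = 729.16 − 0.29(3404) = -258, so a = 258
C = 258 + 0.71(4169) = 258 + 2959.99 = 3217.99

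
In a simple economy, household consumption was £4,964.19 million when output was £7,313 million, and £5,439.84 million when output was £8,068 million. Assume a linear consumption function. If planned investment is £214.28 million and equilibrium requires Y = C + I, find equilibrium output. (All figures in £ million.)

MPC = (5439.84 − 4964.19)/(8068 − 7313) = 475.65/755 = 0.63
a = 4964.19 − 0.63(7313) = 357
Equilibrium: Y = 357 + 0.63Y + 214.28
0.37Y = 571.28, so Y = 571.28/0.37 = 1544

Y = 1544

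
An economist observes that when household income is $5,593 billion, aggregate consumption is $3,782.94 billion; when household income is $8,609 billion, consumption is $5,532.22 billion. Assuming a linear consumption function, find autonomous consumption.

a = 539

MPC = ΔC/ΔY = (5532.22 − 3782.94)/(8609 − 5593) = 1749.28/3016 = 0.58
a = C − MPC·Y = 3782.94 − 0.58(5593) = 3782.94 − 3243.94 = 539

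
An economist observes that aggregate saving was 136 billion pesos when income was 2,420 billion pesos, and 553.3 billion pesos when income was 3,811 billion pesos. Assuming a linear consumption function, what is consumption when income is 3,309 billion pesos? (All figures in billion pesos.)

MPS = ΔS/ΔY = (553.3 − 136)/(3811 − 2420) = 417.3/1391 = 0.3
MPC = 1 − MPS = 0.7
Autonomous saving = 136 − 0.3(2420) = -590, so a = 590
C = 590 + 0.7(3309) = 590 + 2316.3 = 2906.3

C = 2906.3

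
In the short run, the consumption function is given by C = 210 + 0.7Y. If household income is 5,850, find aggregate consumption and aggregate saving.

C = 4305; S = 1545

C = 210 + 0.7(5850) = 210 + 4095 = 4305
S = Y − C = 5850 − 4305 = 1545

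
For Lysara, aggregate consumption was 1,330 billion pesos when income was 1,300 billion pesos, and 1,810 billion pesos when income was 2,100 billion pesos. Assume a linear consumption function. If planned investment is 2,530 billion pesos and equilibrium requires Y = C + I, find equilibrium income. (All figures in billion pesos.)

Y = 7700

MPC = (1810 − 1330)/(2100 − 1300) = 480/800 = 0.6
a = 1330 − 0.6(1300) = 550
Equilibrium: Y = 550 + 0.6Y + 2530
0.4Y = 3080, so Y = 3080/0.4 = 7700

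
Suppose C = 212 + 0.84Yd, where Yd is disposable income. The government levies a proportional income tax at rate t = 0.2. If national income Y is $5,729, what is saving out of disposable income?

Yd = (1 − 0.2)(5729) = 0.8(5729) = 4583.2
C = 212 + 0.84(4583.2) = 212 + 3849.888 = 4061.888
S = Yd − C = 4583.2 − 4061.888 = 521.312

S = 521.312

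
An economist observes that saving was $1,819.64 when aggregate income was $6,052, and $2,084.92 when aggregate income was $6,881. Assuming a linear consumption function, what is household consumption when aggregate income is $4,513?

C = 3185.84

MPS = ΔS/ΔY = (2084.92 − 1819.64)/(6881 − 6052) = 265.28/829 = 0.32
MPC = 1 − MPS = 0.68
Autonomous saving = 1819.64 − 0.32(6052) = -117, so a = 117
C = 117 + 0.68(4513) = 117 + 3068.84 = 3185.84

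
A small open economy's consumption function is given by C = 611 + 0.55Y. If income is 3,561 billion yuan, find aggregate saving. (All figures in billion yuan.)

S = 991.45

C = 611 + 0.55(3561) = 611 + 1958.55 = 2569.55
S = Y − C = 3561 − 2569.55 = 991.45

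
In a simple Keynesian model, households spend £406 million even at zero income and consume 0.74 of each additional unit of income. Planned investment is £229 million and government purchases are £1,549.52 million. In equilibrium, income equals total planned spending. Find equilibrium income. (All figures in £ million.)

Y = C + I + G = 406 + 0.74Y + 229 + 1549.52
Y − 0.74Y = 2184.52
0.26Y = 2184.52, so Y = 2184.52/0.26 = 8402

Y = 8402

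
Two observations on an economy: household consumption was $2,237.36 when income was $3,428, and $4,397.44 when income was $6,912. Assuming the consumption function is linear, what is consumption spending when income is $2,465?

MPC = (4397.44 − 2237.36)/(6912 − 3428) = 2160.08/3484 = 0.62
a = 2237.36 − 0.62(3428) = 2237.36 − 2125.36 = 112
C = 112 + 0.62(2465) = 112 + 1528.3 = 1640.3

C = 1640.3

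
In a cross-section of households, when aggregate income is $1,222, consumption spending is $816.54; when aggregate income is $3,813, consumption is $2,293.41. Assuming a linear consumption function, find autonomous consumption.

a = 120

MPC = ΔC/ΔY = (2293.41 − 816.54)/(3813 − 1222) = 1476.87/2591 = 0.57
a = C − MPC·Y = 816.54 − 0.57(1222) = 816.54 − 696.54 = 120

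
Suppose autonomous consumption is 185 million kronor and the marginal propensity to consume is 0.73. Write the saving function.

S = -185 + 0.27Y

S = Y − C = Y − (185 + 0.73Y) = -185 + (1 − 0.73)Y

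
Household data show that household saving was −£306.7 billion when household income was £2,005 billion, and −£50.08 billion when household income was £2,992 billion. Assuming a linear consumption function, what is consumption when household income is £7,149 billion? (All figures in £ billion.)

C = 6118.26

MPS = ΔS/ΔY = (-50.08 − (-306.7))/(2992 − 2005) = 256.62/987 = 0.26
MPC = 1 − MPS = 0.74
Autonomous saving = -306.7 − 0.26(2005) = -828, so a = 828
C = 828 + 0.74(7149) = 828 + 5290.26 = 6118.26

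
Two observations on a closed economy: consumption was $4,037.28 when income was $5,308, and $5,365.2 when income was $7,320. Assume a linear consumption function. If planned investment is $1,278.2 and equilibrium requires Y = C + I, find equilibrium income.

Y = 5330

MPC = (5365.2 − 4037.28)/(7320 − 5308) = 1327.92/2012 = 0.66
a = 4037.28 − 0.66(5308) = 534
Equilibrium: Y = 534 + 0.66Y + 1278.2
0.34Y = 1812.2, so Y = 1812.2/0.34 = 5330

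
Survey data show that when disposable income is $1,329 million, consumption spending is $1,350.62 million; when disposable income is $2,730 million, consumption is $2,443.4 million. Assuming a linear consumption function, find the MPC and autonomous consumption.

MPC = 0.78; a = 314

MPC = ΔC/ΔY = (2443.4 − 1350.62)/(2730 − 1329) = 1092.78/1401 = 0.78
a = C − MPC·Y = 1350.62 − 0.78(1329) = 1350.62 − 1036.62 = 314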